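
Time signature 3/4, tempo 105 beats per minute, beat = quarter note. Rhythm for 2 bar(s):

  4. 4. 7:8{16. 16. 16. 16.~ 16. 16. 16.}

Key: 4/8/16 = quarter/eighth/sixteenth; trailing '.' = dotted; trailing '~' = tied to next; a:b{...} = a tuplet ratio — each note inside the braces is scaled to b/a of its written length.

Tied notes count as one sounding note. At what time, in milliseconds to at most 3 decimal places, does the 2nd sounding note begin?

1. 0.0ms @ 0 + 857.143ms (3/2)
2. 857.143ms @ 3/2 + 857.143ms (3/2)
3. 1714.286ms @ 3 + 244.898ms (3/7)
4. 1959.184ms @ 24/7 + 244.898ms (3/7)
5. 2204.082ms @ 27/7 + 244.898ms (3/7)
6. 2448.98ms @ 30/7 + 489.796ms (6/7)
7. 2938.776ms @ 36/7 + 244.898ms (3/7)
8. 3183.673ms @ 39/7 + 244.898ms (3/7)

note 2 onset = 3/2b = 857.143ms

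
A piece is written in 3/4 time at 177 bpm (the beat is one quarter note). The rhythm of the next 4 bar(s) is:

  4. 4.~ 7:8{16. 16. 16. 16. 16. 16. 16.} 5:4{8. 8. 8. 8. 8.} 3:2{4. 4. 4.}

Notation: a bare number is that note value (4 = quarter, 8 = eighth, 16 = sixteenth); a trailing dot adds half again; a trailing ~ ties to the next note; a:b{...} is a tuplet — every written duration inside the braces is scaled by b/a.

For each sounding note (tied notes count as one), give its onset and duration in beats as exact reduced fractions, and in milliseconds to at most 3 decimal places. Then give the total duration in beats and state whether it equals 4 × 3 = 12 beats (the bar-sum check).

1) 0.0ms=0b +508.475ms=3/2b
2) 508.475ms=3/2b +653.753ms=27/14b
3) 1162.228ms=24/7b +145.278ms=3/7b
4) 1307.506ms=27/7b +145.278ms=3/7b
5) 1452.785ms=30/7b +145.278ms=3/7b
6) 1598.063ms=33/7b +145.278ms=3/7b
7) 1743.341ms=36/7b +145.278ms=3/7b
8) 1888.62ms=39/7b +145.278ms=3/7b
9) 2033.898ms=6b +203.39ms=3/5b
10) 2237.288ms=33/5b +203.39ms=3/5b
11) 2440.678ms=36/5b +203.39ms=3/5b
12) 2644.068ms=39/5b +203.39ms=3/5b
13) 2847.458ms=42/5b +203.39ms=3/5b
14) 3050.847ms=9b +338.983ms=1b
15) 3389.831ms=10b +338.983ms=1b
16) 3728.814ms=11b +338.983ms=1b
Σ=12b of 12 (177bpm 3/4) — PASS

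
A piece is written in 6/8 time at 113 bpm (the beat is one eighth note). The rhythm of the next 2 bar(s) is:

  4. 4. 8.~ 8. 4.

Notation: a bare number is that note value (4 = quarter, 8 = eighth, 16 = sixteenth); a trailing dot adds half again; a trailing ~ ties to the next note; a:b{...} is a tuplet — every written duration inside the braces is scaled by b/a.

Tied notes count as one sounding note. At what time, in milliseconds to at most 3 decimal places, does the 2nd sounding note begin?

1. 0.0ms @ 0 + 1592.92ms (3)
2. 1592.92ms @ 3 + 1592.92ms (3)
3. 3185.841ms @ 6 + 1592.92ms (3)
4. 4778.761ms @ 9 + 1592.92ms (3)

note 2 onset = 3b = 1592.92ms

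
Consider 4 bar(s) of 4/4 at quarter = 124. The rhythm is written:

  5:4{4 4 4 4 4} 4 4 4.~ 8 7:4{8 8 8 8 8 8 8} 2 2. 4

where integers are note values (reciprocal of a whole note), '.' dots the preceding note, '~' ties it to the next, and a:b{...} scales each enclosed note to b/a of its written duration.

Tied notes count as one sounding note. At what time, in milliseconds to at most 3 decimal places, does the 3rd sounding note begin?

1. 0.0ms @ 0 + 387.097ms (4/5)
2. 387.097ms @ 4/5 + 387.097ms (4/5)
3. 774.194ms @ 8/5 + 387.097ms (4/5)
4. 1161.29ms @ 12/5 + 387.097ms (4/5)
5. 1548.387ms @ 16/5 + 387.097ms (4/5)
6. 1935.484ms @ 4 + 483.871ms (1)
7. 2419.355ms @ 5 + 483.871ms (1)
8. 2903.226ms @ 6 + 967.742ms (2)
9. 3870.968ms @ 8 + 138.249ms (2/7)
10. 4009.217ms @ 58/7 + 138.249ms (2/7)
11. 4147.465ms @ 60/7 + 138.249ms (2/7)
12. 4285.714ms @ 62/7 + 138.249ms (2/7)
13. 4423.963ms @ 64/7 + 138.249ms (2/7)
14. 4562.212ms @ 66/7 + 138.249ms (2/7)
15. 4700.461ms @ 68/7 + 138.249ms (2/7)
16. 4838.71ms @ 10 + 967.742ms (2)
17. 5806.452ms @ 12 + 1451.613ms (3)
18. 7258.065ms @ 15 + 483.871ms (1)

note 3 onset = 8/5b = 774.194ms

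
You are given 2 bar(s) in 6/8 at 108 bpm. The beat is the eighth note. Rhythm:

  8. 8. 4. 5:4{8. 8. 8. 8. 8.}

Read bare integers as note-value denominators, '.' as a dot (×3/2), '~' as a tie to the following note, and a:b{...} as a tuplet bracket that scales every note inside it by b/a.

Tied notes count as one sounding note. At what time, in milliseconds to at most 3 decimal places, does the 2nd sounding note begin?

1. 0.0ms @ 0 + 833.333ms (3/2)
2. 833.333ms @ 3/2 + 833.333ms (3/2)
3. 1666.667ms @ 3 + 1666.667ms (3)
4. 3333.333ms @ 6 + 666.667ms (6/5)
5. 4000.0ms @ 36/5 + 666.667ms (6/5)
6. 4666.667ms @ 42/5 + 666.667ms (6/5)
7. 5333.333ms @ 48/5 + 666.667ms (6/5)
8. 6000.0ms @ 54/5 + 666.667ms (6/5)

note 2 onset = 3/2b = 833.333ms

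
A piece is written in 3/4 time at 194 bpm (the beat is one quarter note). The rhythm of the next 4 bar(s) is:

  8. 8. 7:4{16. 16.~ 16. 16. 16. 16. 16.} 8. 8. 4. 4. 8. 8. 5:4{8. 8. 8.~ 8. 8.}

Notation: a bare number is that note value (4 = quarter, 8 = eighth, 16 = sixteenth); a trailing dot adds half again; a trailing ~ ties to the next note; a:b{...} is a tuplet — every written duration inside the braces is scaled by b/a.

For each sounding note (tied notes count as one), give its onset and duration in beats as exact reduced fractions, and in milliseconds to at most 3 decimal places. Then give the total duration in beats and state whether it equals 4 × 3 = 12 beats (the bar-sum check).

1) 0.0ms=0b +231.959ms=3/4b
2) 231.959ms=3/4b +231.959ms=3/4b
3) 463.918ms=3/2b +66.274ms=3/14b
4) 530.191ms=12/7b +132.548ms=3/7b
5) 662.739ms=15/7b +66.274ms=3/14b
6) 729.013ms=33/14b +66.274ms=3/14b
7) 795.287ms=18/7b +66.274ms=3/14b
8) 861.561ms=39/14b +66.274ms=3/14b
9) 927.835ms=3b +231.959ms=3/4b
10) 1159.794ms=15/4b +231.959ms=3/4b
11) 1391.753ms=9/2b +463.918ms=3/2b
12) 1855.67ms=6b +463.918ms=3/2b
13) 2319.588ms=15/2b +231.959ms=3/4b
14) 2551.546ms=33/4b +231.959ms=3/4b
15) 2783.505ms=9b +185.567ms=3/5b
16) 2969.072ms=48/5b +185.567ms=3/5b
17) 3154.639ms=51/5b +371.134ms=6/5b
18) 3525.773ms=57/5b +185.567ms=3/5b
Σ=12b of 12 (194bpm 3/4) — PASS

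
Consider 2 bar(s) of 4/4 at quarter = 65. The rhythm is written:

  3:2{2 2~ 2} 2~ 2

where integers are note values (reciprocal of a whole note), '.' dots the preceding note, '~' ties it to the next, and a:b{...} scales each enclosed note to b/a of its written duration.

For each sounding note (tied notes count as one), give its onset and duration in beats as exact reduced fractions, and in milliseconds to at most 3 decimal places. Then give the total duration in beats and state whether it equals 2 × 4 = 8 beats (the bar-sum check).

1) 0.0ms=0b +1230.769ms=4/3b
2) 1230.769ms=4/3b +2461.538ms=8/3b
3) 3692.308ms=4b +3692.308ms=4b
Σ=8b of 8 (65bpm 4/4) — PASS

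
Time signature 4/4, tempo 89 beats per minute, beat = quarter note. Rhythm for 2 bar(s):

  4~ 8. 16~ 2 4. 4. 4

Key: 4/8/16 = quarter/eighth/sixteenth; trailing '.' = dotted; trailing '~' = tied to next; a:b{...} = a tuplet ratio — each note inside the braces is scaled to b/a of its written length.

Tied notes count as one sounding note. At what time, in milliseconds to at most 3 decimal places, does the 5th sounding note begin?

1. 0.0ms @ 0 + 1179.775ms (7/4)
2. 1179.775ms @ 7/4 + 1516.854ms (9/4)
3. 2696.629ms @ 4 + 1011.236ms (3/2)
4. 3707.865ms @ 11/2 + 1011.236ms (3/2)
5. 4719.101ms @ 7 + 674.157ms (1)

note 5 onset = 7b = 4719.101ms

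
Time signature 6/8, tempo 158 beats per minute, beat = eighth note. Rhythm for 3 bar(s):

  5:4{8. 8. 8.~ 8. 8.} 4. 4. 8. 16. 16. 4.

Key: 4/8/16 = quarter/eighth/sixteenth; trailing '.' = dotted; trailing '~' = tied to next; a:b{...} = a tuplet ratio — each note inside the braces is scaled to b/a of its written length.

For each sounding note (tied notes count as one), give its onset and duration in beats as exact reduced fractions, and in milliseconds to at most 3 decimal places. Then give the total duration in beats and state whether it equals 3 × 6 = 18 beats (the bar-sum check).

1) 0.0ms=0b +455.696ms=6/5b
2) 455.696ms=6/5b +455.696ms=6/5b
3) 911.392ms=12/5b +911.392ms=12/5b
4) 1822.785ms=24/5b +455.696ms=6/5b
5) 2278.481ms=6b +1139.241ms=3b
6) 3417.722ms=9b +1139.241ms=3b
7) 4556.962ms=12b +569.62ms=3/2b
8) 5126.582ms=27/2b +284.81ms=3/4b
9) 5411.392ms=57/4b +284.81ms=3/4b
10) 5696.203ms=15b +1139.241ms=3b
Σ=18b of 18 (158bpm 6/8) — PASS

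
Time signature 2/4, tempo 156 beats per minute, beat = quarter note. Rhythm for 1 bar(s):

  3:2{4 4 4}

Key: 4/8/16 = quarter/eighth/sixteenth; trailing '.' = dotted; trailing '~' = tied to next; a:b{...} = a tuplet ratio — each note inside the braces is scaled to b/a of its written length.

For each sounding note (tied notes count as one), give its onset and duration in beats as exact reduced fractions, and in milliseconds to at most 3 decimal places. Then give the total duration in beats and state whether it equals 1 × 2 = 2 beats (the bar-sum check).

1) 0.0ms=0b +256.41ms=2/3b
2) 256.41ms=2/3b +256.41ms=2/3b
3) 512.821ms=4/3b +256.41ms=2/3b
Σ=2b of 2 (156bpm 2/4) — PASS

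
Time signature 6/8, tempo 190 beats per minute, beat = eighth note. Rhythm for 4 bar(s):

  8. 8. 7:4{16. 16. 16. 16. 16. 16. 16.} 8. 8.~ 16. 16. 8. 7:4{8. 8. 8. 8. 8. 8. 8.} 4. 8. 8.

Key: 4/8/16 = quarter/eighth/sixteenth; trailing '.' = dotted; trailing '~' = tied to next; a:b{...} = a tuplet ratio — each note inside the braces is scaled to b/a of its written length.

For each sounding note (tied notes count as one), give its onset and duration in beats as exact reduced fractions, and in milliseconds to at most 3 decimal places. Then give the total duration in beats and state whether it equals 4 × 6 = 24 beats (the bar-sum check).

1) 0.0ms=0b +473.684ms=3/2b
2) 473.684ms=3/2b +473.684ms=3/2b
3) 947.368ms=3b +135.338ms=3/7b
4) 1082.707ms=24/7b +135.338ms=3/7b
5) 1218.045ms=27/7b +135.338ms=3/7b
6) 1353.383ms=30/7b +135.338ms=3/7b
7) 1488.722ms=33/7b +135.338ms=3/7b
8) 1624.06ms=36/7b +135.338ms=3/7b
9) 1759.398ms=39/7b +135.338ms=3/7b
10) 1894.737ms=6b +473.684ms=3/2b
11) 2368.421ms=15/2b +710.526ms=9/4b
12) 3078.947ms=39/4b +236.842ms=3/4b
13) 3315.789ms=21/2b +473.684ms=3/2b
14) 3789.474ms=12b +270.677ms=6/7b
15) 4060.15ms=90/7b +270.677ms=6/7b
16) 4330.827ms=96/7b +270.677ms=6/7b
17) 4601.504ms=102/7b +270.677ms=6/7b
18) 4872.18ms=108/7b +270.677ms=6/7b
19) 5142.857ms=114/7b +270.677ms=6/7b
20) 5413.534ms=120/7b +270.677ms=6/7b
21) 5684.211ms=18b +947.368ms=3b
22) 6631.579ms=21b +473.684ms=3/2b
23) 7105.263ms=45/2b +473.684ms=3/2b
Σ=24b of 24 (190bpm 6/8) — PASS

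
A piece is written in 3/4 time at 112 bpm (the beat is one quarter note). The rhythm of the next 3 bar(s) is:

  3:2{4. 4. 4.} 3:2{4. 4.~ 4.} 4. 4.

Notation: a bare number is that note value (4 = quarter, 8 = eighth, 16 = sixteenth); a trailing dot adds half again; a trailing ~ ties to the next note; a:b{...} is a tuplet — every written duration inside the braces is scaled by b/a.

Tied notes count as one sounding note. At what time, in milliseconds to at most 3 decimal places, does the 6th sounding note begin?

1. 0.0ms @ 0 + 535.714ms (1)
2. 535.714ms @ 1 + 535.714ms (1)
3. 1071.429ms @ 2 + 535.714ms (1)
4. 1607.143ms @ 3 + 535.714ms (1)
5. 2142.857ms @ 4 + 1071.429ms (2)
6. 3214.286ms @ 6 + 803.571ms (3/2)
7. 4017.857ms @ 15/2 + 803.571ms (3/2)

note 6 onset = 6b = 3214.286ms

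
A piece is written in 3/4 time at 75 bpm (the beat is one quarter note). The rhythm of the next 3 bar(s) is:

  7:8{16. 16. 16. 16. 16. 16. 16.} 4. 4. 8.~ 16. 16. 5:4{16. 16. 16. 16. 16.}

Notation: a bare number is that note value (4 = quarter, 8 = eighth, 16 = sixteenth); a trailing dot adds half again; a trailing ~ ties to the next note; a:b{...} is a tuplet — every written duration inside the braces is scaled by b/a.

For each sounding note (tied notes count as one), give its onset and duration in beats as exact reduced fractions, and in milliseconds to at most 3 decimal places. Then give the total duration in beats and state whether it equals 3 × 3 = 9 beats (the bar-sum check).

1) 0.0ms=0b +342.857ms=3/7b
2) 342.857ms=3/7b +342.857ms=3/7b
3) 685.714ms=6/7b +342.857ms=3/7b
4) 1028.571ms=9/7b +342.857ms=3/7b
5) 1371.429ms=12/7b +342.857ms=3/7b
6) 1714.286ms=15/7b +342.857ms=3/7b
7) 2057.143ms=18/7b +342.857ms=3/7b
8) 2400.0ms=3b +1200.0ms=3/2b
9) 3600.0ms=9/2b +1200.0ms=3/2b
10) 4800.0ms=6b +900.0ms=9/8b
11) 5700.0ms=57/8b +300.0ms=3/8b
12) 6000.0ms=15/2b +240.0ms=3/10b
13) 6240.0ms=39/5b +240.0ms=3/10b
14) 6480.0ms=81/10b +240.0ms=3/10b
15) 6720.0ms=42/5b +240.0ms=3/10b
16) 6960.0ms=87/10b +240.0ms=3/10b
Σ=9b of 9 (75bpm 3/4) — PASS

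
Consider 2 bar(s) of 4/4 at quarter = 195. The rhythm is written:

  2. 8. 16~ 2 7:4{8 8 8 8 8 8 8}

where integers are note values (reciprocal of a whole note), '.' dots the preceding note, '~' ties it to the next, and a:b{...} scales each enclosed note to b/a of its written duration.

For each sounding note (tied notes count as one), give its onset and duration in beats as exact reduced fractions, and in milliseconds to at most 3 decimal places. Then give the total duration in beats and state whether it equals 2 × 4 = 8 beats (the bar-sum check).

1) 0.0ms=0b +923.077ms=3b
2) 923.077ms=3b +230.769ms=3/4b
3) 1153.846ms=15/4b +692.308ms=9/4b
4) 1846.154ms=6b +87.912ms=2/7b
5) 1934.066ms=44/7b +87.912ms=2/7b
6) 2021.978ms=46/7b +87.912ms=2/7b
7) 2109.89ms=48/7b +87.912ms=2/7b
8) 2197.802ms=50/7b +87.912ms=2/7b
9) 2285.714ms=52/7b +87.912ms=2/7b
10) 2373.626ms=54/7b +87.912ms=2/7b
Σ=8b of 8 (195bpm 4/4) — PASS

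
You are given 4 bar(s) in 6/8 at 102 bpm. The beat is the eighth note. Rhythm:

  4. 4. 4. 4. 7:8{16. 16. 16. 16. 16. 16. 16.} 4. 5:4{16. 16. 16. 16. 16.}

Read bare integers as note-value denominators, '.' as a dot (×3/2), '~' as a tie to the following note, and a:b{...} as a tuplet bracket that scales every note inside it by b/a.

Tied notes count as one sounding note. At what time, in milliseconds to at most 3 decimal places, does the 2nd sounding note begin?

note 2 onset = 3b = 1764.706ms

1. 0.0ms @ 0 + 1764.706ms (3)
2. 1764.706ms @ 3 + 1764.706ms (3)
3. 3529.412ms @ 6 + 1764.706ms (3)
4. 5294.118ms @ 9 + 1764.706ms (3)
5. 7058.824ms @ 12 + 504.202ms (6/7)
6. 7563.025ms @ 90/7 + 504.202ms (6/7)
7. 8067.227ms @ 96/7 + 504.202ms (6/7)
8. 8571.429ms @ 102/7 + 504.202ms (6/7)
9. 9075.63ms @ 108/7 + 504.202ms (6/7)
10. 9579.832ms @ 114/7 + 504.202ms (6/7)
11. 10084.034ms @ 120/7 + 504.202ms (6/7)
12. 10588.235ms @ 18 + 1764.706ms (3)
13. 12352.941ms @ 21 + 352.941ms (3/5)
14. 12705.882ms @ 108/5 + 352.941ms (3/5)
15. 13058.824ms @ 111/5 + 352.941ms (3/5)
16. 13411.765ms @ 114/5 + 352.941ms (3/5)
17. 13764.706ms @ 117/5 + 352.941ms (3/5)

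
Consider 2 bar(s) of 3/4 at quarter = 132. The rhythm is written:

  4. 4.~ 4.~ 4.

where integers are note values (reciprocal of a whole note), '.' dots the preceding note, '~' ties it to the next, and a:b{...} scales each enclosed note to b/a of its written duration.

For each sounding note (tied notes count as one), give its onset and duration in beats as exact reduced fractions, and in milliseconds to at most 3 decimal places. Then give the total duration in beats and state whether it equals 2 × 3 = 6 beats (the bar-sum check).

1) 0.0ms=0b +681.818ms=3/2b
2) 681.818ms=3/2b +2045.455ms=9/2b
Σ=6b of 6 (132bpm 3/4) — PASS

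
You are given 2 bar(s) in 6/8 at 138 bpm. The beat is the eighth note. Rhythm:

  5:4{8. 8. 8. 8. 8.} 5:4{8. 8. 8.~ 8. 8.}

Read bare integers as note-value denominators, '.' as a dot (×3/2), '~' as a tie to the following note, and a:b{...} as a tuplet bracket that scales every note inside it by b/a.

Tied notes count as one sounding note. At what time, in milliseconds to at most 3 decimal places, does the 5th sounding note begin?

1. 0.0ms @ 0 + 521.739ms (6/5)
2. 521.739ms @ 6/5 + 521.739ms (6/5)
3. 1043.478ms @ 12/5 + 521.739ms (6/5)
4. 1565.217ms @ 18/5 + 521.739ms (6/5)
5. 2086.957ms @ 24/5 + 521.739ms (6/5)
6. 2608.696ms @ 6 + 521.739ms (6/5)
7. 3130.435ms @ 36/5 + 521.739ms (6/5)
8. 3652.174ms @ 42/5 + 1043.478ms (12/5)
9. 4695.652ms @ 54/5 + 521.739ms (6/5)

note 5 onset = 24/5b = 2086.957ms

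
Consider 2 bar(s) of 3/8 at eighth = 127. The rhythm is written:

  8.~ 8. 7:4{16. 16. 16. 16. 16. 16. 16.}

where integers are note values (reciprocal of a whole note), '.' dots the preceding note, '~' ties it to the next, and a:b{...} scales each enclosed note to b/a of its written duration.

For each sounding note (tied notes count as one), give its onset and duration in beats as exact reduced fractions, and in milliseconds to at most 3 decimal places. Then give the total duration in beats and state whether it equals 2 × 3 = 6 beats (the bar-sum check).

1) 0.0ms=0b +1417.323ms=3b
2) 1417.323ms=3b +202.475ms=3/7b
3) 1619.798ms=24/7b +202.475ms=3/7b
4) 1822.272ms=27/7b +202.475ms=3/7b
5) 2024.747ms=30/7b +202.475ms=3/7b
6) 2227.222ms=33/7b +202.475ms=3/7b
7) 2429.696ms=36/7b +202.475ms=3/7b
8) 2632.171ms=39/7b +202.475ms=3/7b
Σ=6b of 6 (127bpm 3/8) — PASS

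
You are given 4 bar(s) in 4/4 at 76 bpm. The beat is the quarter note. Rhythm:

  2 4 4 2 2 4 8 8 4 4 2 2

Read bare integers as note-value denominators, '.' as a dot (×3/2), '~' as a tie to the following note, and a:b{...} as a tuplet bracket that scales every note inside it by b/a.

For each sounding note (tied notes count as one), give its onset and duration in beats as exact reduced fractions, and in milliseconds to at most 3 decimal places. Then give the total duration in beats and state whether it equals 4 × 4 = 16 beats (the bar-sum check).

1) 0.0ms=0b +1578.947ms=2b
2) 1578.947ms=2b +789.474ms=1b
3) 2368.421ms=3b +789.474ms=1b
4) 3157.895ms=4b +1578.947ms=2b
5) 4736.842ms=6b +1578.947ms=2b
6) 6315.789ms=8b +789.474ms=1b
7) 7105.263ms=9b +394.737ms=1/2b
8) 7500.0ms=19/2b +394.737ms=1/2b
9) 7894.737ms=10b +789.474ms=1b
10) 8684.211ms=11b +789.474ms=1b
11) 9473.684ms=12b +1578.947ms=2b
12) 11052.632ms=14b +1578.947ms=2b
Σ=16b of 16 (76bpm 4/4) — PASS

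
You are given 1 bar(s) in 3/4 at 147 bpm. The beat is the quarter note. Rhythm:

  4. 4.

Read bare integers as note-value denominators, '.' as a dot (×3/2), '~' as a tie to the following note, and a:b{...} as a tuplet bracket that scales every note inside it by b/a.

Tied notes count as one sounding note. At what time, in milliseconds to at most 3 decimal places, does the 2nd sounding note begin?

note 2 onset = 3/2b = 612.245ms

1. 0.0ms @ 0 + 612.245ms (3/2)
2. 612.245ms @ 3/2 + 612.245ms (3/2)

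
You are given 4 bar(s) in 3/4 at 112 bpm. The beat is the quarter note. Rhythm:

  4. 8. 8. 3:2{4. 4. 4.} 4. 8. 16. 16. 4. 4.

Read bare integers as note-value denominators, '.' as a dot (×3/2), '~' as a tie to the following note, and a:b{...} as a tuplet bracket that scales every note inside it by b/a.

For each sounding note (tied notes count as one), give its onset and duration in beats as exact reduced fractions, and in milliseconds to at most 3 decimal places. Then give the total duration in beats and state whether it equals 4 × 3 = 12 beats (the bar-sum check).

1) 0.0ms=0b +803.571ms=3/2b
2) 803.571ms=3/2b +401.786ms=3/4b
3) 1205.357ms=9/4b +401.786ms=3/4b
4) 1607.143ms=3b +535.714ms=1b
5) 2142.857ms=4b +535.714ms=1b
6) 2678.571ms=5b +535.714ms=1b
7) 3214.286ms=6b +803.571ms=3/2b
8) 4017.857ms=15/2b +401.786ms=3/4b
9) 4419.643ms=33/4b +200.893ms=3/8b
10) 4620.536ms=69/8b +200.893ms=3/8b
11) 4821.429ms=9b +803.571ms=3/2b
12) 5625.0ms=21/2b +803.571ms=3/2b
Σ=12b of 12 (112bpm 3/4) — PASS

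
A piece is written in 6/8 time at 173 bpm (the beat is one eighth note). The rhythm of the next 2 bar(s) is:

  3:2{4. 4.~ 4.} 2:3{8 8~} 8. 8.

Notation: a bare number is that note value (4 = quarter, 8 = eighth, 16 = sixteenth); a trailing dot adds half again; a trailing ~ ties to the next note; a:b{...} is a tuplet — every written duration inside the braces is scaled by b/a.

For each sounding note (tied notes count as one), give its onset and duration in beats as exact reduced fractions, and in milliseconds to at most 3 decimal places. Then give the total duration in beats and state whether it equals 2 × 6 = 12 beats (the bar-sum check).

1) 0.0ms=0b +693.642ms=2b
2) 693.642ms=2b +1387.283ms=4b
3) 2080.925ms=6b +520.231ms=3/2b
4) 2601.156ms=15/2b +1040.462ms=3b
5) 3641.618ms=21/2b +520.231ms=3/2b
Σ=12b of 12 (173bpm 6/8) — PASS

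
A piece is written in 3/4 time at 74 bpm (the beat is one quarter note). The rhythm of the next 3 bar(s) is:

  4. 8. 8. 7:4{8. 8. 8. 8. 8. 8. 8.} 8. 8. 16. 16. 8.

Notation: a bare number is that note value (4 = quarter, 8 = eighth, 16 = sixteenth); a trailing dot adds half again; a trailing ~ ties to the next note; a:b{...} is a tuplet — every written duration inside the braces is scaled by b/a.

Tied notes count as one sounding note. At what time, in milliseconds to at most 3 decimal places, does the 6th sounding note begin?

1. 0.0ms @ 0 + 1216.216ms (3/2)
2. 1216.216ms @ 3/2 + 608.108ms (3/4)
3. 1824.324ms @ 9/4 + 608.108ms (3/4)
4. 2432.432ms @ 3 + 347.49ms (3/7)
5. 2779.923ms @ 24/7 + 347.49ms (3/7)
6. 3127.413ms @ 27/7 + 347.49ms (3/7)
7. 3474.903ms @ 30/7 + 347.49ms (3/7)
8. 3822.394ms @ 33/7 + 347.49ms (3/7)
9. 4169.884ms @ 36/7 + 347.49ms (3/7)
10. 4517.375ms @ 39/7 + 347.49ms (3/7)
11. 4864.865ms @ 6 + 608.108ms (3/4)
12. 5472.973ms @ 27/4 + 608.108ms (3/4)
13. 6081.081ms @ 15/2 + 304.054ms (3/8)
14. 6385.135ms @ 63/8 + 304.054ms (3/8)
15. 6689.189ms @ 33/4 + 608.108ms (3/4)

note 6 onset = 27/7b = 3127.413ms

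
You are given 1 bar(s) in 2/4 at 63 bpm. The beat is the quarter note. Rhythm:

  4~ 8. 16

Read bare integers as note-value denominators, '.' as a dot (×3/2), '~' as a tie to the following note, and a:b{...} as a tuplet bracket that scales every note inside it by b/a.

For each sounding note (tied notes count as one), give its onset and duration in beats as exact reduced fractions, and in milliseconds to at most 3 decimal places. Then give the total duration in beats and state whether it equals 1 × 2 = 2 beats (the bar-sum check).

1) 0.0ms=0b +1666.667ms=7/4b
2) 1666.667ms=7/4b +238.095ms=1/4b
Σ=2b of 2 (63bpm 2/4) — PASS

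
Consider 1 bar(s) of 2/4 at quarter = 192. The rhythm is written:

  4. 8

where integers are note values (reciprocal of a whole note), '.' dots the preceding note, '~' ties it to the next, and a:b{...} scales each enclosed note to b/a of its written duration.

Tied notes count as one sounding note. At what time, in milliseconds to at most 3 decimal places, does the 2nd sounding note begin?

1. 0.0ms @ 0 + 468.75ms (3/2)
2. 468.75ms @ 3/2 + 156.25ms (1/2)

note 2 onset = 3/2b = 468.75ms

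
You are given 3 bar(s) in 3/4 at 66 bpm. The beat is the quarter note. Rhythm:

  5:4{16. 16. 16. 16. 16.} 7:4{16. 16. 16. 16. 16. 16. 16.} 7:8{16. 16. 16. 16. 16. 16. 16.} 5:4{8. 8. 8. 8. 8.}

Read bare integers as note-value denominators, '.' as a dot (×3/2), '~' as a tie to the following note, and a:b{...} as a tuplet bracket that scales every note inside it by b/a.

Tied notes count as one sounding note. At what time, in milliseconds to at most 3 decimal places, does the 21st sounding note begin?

note 21 onset = 33/5b = 6000.0ms

1. 0.0ms @ 0 + 272.727ms (3/10)
2. 272.727ms @ 3/10 + 272.727ms (3/10)
3. 545.455ms @ 3/5 + 272.727ms (3/10)
4. 818.182ms @ 9/10 + 272.727ms (3/10)
5. 1090.909ms @ 6/5 + 272.727ms (3/10)
6. 1363.636ms @ 3/2 + 194.805ms (3/14)
7. 1558.442ms @ 12/7 + 194.805ms (3/14)
8. 1753.247ms @ 27/14 + 194.805ms (3/14)
9. 1948.052ms @ 15/7 + 194.805ms (3/14)
10. 2142.857ms @ 33/14 + 194.805ms (3/14)
11. 2337.662ms @ 18/7 + 194.805ms (3/14)
12. 2532.468ms @ 39/14 + 194.805ms (3/14)
13. 2727.273ms @ 3 + 389.61ms (3/7)
14. 3116.883ms @ 24/7 + 389.61ms (3/7)
15. 3506.494ms @ 27/7 + 389.61ms (3/7)
16. 3896.104ms @ 30/7 + 389.61ms (3/7)
17. 4285.714ms @ 33/7 + 389.61ms (3/7)
18. 4675.325ms @ 36/7 + 389.61ms (3/7)
19. 5064.935ms @ 39/7 + 389.61ms (3/7)
20. 5454.545ms @ 6 + 545.455ms (3/5)
21. 6000.0ms @ 33/5 + 545.455ms (3/5)
22. 6545.455ms @ 36/5 + 545.455ms (3/5)
23. 7090.909ms @ 39/5 + 545.455ms (3/5)
24. 7636.364ms @ 42/5 + 545.455ms (3/5)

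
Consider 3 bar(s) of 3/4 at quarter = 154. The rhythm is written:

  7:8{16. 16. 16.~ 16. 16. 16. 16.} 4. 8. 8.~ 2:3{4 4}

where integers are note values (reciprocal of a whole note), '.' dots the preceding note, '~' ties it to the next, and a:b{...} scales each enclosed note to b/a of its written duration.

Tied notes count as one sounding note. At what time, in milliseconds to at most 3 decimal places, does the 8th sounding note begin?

1. 0.0ms @ 0 + 166.976ms (3/7)
2. 166.976ms @ 3/7 + 166.976ms (3/7)
3. 333.952ms @ 6/7 + 333.952ms (6/7)
4. 667.904ms @ 12/7 + 166.976ms (3/7)
5. 834.879ms @ 15/7 + 166.976ms (3/7)
6. 1001.855ms @ 18/7 + 166.976ms (3/7)
7. 1168.831ms @ 3 + 584.416ms (3/2)
8. 1753.247ms @ 9/2 + 292.208ms (3/4)
9. 2045.455ms @ 21/4 + 876.623ms (9/4)
10. 2922.078ms @ 15/2 + 584.416ms (3/2)

note 8 onset = 9/2b = 1753.247ms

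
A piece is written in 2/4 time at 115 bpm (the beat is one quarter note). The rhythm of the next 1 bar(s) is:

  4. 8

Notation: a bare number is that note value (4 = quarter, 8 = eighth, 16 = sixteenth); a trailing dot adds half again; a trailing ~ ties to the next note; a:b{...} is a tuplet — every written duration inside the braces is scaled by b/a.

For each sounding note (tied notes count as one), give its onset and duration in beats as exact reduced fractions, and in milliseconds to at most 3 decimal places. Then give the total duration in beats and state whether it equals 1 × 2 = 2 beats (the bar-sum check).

1) 0.0ms=0b +782.609ms=3/2b
2) 782.609ms=3/2b +260.87ms=1/2b
Σ=2b of 2 (115bpm 2/4) — PASS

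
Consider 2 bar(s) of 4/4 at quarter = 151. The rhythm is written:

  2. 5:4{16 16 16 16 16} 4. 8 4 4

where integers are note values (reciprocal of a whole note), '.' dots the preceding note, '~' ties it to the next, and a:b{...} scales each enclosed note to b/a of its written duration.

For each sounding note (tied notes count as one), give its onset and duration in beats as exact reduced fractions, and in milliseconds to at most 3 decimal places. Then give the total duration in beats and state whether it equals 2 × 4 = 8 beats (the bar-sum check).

1) 0.0ms=0b +1192.053ms=3b
2) 1192.053ms=3b +79.47ms=1/5b
3) 1271.523ms=16/5b +79.47ms=1/5b
4) 1350.993ms=17/5b +79.47ms=1/5b
5) 1430.464ms=18/5b +79.47ms=1/5b
6) 1509.934ms=19/5b +79.47ms=1/5b
7) 1589.404ms=4b +596.026ms=3/2b
8) 2185.43ms=11/2b +198.675ms=1/2b
9) 2384.106ms=6b +397.351ms=1b
10) 2781.457ms=7b +397.351ms=1b
Σ=8b of 8 (151bpm 4/4) — PASS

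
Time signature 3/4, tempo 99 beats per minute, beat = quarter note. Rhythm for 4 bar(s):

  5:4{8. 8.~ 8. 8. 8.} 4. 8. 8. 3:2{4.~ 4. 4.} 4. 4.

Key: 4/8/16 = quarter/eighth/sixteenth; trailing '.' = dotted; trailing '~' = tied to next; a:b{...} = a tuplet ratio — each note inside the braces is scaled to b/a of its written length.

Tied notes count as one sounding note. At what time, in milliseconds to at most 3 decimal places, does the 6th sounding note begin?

note 6 onset = 9/2b = 2727.273ms

1. 0.0ms @ 0 + 363.636ms (3/5)
2. 363.636ms @ 3/5 + 727.273ms (6/5)
3. 1090.909ms @ 9/5 + 363.636ms (3/5)
4. 1454.545ms @ 12/5 + 363.636ms (3/5)
5. 1818.182ms @ 3 + 909.091ms (3/2)
6. 2727.273ms @ 9/2 + 454.545ms (3/4)
7. 3181.818ms @ 21/4 + 454.545ms (3/4)
8. 3636.364ms @ 6 + 1212.121ms (2)
9. 4848.485ms @ 8 + 606.061ms (1)
10. 5454.545ms @ 9 + 909.091ms (3/2)
11. 6363.636ms @ 21/2 + 909.091ms (3/2)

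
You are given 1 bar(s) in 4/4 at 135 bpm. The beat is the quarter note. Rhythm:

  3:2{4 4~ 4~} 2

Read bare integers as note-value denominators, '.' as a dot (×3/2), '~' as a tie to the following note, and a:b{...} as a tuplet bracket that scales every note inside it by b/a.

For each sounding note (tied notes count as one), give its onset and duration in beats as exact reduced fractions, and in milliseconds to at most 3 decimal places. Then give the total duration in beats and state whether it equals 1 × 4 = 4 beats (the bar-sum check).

1) 0.0ms=0b +296.296ms=2/3b
2) 296.296ms=2/3b +1481.481ms=10/3b
Σ=4b of 4 (135bpm 4/4) — PASS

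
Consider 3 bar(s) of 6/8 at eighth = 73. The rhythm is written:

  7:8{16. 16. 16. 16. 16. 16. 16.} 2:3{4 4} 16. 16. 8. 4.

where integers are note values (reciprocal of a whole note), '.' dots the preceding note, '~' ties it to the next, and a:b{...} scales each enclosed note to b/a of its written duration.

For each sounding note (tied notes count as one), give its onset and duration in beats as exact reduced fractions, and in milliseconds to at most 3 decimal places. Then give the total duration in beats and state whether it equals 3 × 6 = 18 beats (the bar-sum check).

1) 0.0ms=0b +704.501ms=6/7b
2) 704.501ms=6/7b +704.501ms=6/7b
3) 1409.002ms=12/7b +704.501ms=6/7b
4) 2113.503ms=18/7b +704.501ms=6/7b
5) 2818.004ms=24/7b +704.501ms=6/7b
6) 3522.505ms=30/7b +704.501ms=6/7b
7) 4227.006ms=36/7b +704.501ms=6/7b
8) 4931.507ms=6b +2465.753ms=3b
9) 7397.26ms=9b +2465.753ms=3b
10) 9863.014ms=12b +616.438ms=3/4b
11) 10479.452ms=51/4b +616.438ms=3/4b
12) 11095.89ms=27/2b +1232.877ms=3/2b
13) 12328.767ms=15b +2465.753ms=3b
Σ=18b of 18 (73bpm 6/8) — PASS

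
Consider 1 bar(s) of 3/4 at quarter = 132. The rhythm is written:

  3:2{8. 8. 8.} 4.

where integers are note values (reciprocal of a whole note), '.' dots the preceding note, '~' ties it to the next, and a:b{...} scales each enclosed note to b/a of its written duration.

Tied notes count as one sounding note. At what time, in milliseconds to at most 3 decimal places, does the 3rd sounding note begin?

1. 0.0ms @ 0 + 227.273ms (1/2)
2. 227.273ms @ 1/2 + 227.273ms (1/2)
3. 454.545ms @ 1 + 227.273ms (1/2)
4. 681.818ms @ 3/2 + 681.818ms (3/2)

note 3 onset = 1b = 454.545ms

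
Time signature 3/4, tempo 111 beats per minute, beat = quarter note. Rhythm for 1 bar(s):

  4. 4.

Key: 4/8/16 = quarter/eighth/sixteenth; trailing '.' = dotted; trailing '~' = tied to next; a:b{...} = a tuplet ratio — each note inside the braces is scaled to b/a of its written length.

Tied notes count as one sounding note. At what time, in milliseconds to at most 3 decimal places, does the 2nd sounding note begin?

1. 0.0ms @ 0 + 810.811ms (3/2)
2. 810.811ms @ 3/2 + 810.811ms (3/2)

note 2 onset = 3/2b = 810.811ms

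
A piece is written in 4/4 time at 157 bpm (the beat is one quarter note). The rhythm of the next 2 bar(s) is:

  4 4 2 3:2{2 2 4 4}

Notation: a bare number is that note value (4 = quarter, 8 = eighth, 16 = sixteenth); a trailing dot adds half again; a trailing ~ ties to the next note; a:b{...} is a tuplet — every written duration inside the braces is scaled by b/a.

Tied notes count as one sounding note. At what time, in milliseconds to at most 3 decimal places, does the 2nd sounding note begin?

1. 0.0ms @ 0 + 382.166ms (1)
2. 382.166ms @ 1 + 382.166ms (1)
3. 764.331ms @ 2 + 764.331ms (2)
4. 1528.662ms @ 4 + 509.554ms (4/3)
5. 2038.217ms @ 16/3 + 509.554ms (4/3)
6. 2547.771ms @ 20/3 + 254.777ms (2/3)
7. 2802.548ms @ 22/3 + 254.777ms (2/3)

note 2 onset = 1b = 382.166ms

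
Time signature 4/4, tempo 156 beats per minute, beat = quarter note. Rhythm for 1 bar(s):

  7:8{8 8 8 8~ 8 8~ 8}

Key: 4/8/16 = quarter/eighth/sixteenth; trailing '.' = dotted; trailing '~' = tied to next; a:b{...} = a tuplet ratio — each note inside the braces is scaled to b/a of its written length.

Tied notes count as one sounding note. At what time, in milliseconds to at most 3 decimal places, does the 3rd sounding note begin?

note 3 onset = 8/7b = 439.56ms

1. 0.0ms @ 0 + 219.78ms (4/7)
2. 219.78ms @ 4/7 + 219.78ms (4/7)
3. 439.56ms @ 8/7 + 219.78ms (4/7)
4. 659.341ms @ 12/7 + 439.56ms (8/7)
5. 1098.901ms @ 20/7 + 439.56ms (8/7)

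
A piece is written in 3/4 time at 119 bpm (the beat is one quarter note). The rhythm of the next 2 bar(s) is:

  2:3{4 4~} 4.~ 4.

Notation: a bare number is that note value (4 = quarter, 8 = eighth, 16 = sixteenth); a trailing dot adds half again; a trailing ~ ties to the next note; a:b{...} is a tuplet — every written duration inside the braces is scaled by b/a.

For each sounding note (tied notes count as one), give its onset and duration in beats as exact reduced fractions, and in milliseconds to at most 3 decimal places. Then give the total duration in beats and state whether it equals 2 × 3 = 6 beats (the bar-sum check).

1) 0.0ms=0b +756.303ms=3/2b
2) 756.303ms=3/2b +2268.908ms=9/2b
Σ=6b of 6 (119bpm 3/4) — PASS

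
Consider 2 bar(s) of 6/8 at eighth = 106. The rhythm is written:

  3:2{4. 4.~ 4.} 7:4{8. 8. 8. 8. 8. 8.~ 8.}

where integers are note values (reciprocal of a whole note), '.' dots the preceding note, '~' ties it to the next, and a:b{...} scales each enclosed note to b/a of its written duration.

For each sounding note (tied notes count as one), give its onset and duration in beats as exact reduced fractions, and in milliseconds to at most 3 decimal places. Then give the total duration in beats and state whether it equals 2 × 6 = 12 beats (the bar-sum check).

1) 0.0ms=0b +1132.075ms=2b
2) 1132.075ms=2b +2264.151ms=4b
3) 3396.226ms=6b +485.175ms=6/7b
4) 3881.402ms=48/7b +485.175ms=6/7b
5) 4366.577ms=54/7b +485.175ms=6/7b
6) 4851.752ms=60/7b +485.175ms=6/7b
7) 5336.927ms=66/7b +485.175ms=6/7b
8) 5822.102ms=72/7b +970.35ms=12/7b
Σ=12b of 12 (106bpm 6/8) — PASS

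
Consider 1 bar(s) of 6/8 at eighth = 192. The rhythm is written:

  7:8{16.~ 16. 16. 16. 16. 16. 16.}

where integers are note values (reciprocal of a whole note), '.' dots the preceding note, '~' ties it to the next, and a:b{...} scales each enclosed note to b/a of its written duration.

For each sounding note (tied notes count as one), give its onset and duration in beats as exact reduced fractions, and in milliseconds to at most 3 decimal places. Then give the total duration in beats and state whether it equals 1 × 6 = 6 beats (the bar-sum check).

1) 0.0ms=0b +535.714ms=12/7b
2) 535.714ms=12/7b +267.857ms=6/7b
3) 803.571ms=18/7b +267.857ms=6/7b
4) 1071.429ms=24/7b +267.857ms=6/7b
5) 1339.286ms=30/7b +267.857ms=6/7b
6) 1607.143ms=36/7b +267.857ms=6/7b
Σ=6b of 6 (192bpm 6/8) — PASS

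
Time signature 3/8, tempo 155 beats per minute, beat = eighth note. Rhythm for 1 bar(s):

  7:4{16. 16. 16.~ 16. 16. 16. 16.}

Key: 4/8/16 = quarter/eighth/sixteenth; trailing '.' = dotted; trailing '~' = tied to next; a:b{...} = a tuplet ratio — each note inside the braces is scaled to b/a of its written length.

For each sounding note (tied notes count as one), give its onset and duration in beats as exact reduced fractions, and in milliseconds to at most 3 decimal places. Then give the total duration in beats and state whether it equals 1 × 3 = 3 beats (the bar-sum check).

1) 0.0ms=0b +165.899ms=3/7b
2) 165.899ms=3/7b +165.899ms=3/7b
3) 331.797ms=6/7b +331.797ms=6/7b
4) 663.594ms=12/7b +165.899ms=3/7b
5) 829.493ms=15/7b +165.899ms=3/7b
6) 995.392ms=18/7b +165.899ms=3/7b
Σ=3b of 3 (155bpm 3/8) — PASS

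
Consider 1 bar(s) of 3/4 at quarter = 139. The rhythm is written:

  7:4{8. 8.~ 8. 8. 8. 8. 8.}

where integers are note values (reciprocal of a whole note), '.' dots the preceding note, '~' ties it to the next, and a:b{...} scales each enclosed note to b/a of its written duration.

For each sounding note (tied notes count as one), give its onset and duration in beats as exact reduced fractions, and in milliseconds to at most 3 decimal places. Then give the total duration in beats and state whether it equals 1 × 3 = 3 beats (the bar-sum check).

1) 0.0ms=0b +184.995ms=3/7b
2) 184.995ms=3/7b +369.99ms=6/7b
3) 554.985ms=9/7b +184.995ms=3/7b
4) 739.979ms=12/7b +184.995ms=3/7b
5) 924.974ms=15/7b +184.995ms=3/7b
6) 1109.969ms=18/7b +184.995ms=3/7b
Σ=3b of 3 (139bpm 3/4) — PASS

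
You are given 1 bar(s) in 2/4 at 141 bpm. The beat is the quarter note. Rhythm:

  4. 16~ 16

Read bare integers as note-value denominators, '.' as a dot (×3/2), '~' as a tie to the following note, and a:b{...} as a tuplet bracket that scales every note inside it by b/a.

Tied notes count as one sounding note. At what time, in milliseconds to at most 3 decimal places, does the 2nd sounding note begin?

note 2 onset = 3/2b = 638.298ms

1. 0.0ms @ 0 + 638.298ms (3/2)
2. 638.298ms @ 3/2 + 212.766ms (1/2)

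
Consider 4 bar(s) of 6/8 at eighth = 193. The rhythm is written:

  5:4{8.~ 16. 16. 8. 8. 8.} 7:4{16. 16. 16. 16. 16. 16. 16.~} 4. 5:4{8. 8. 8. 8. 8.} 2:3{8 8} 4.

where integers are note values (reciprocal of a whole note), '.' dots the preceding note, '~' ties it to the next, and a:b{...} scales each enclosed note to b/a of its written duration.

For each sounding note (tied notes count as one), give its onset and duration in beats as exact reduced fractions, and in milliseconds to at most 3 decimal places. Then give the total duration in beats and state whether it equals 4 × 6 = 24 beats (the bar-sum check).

1) 0.0ms=0b +559.585ms=9/5b
2) 559.585ms=9/5b +186.528ms=3/5b
3) 746.114ms=12/5b +373.057ms=6/5b
4) 1119.171ms=18/5b +373.057ms=6/5b
5) 1492.228ms=24/5b +373.057ms=6/5b
6) 1865.285ms=6b +133.235ms=3/7b
7) 1998.52ms=45/7b +133.235ms=3/7b
8) 2131.754ms=48/7b +133.235ms=3/7b
9) 2264.989ms=51/7b +133.235ms=3/7b
10) 2398.224ms=54/7b +133.235ms=3/7b
11) 2531.458ms=57/7b +133.235ms=3/7b
12) 2664.693ms=60/7b +1065.877ms=24/7b
13) 3730.57ms=12b +373.057ms=6/5b
14) 4103.627ms=66/5b +373.057ms=6/5b
15) 4476.684ms=72/5b +373.057ms=6/5b
16) 4849.741ms=78/5b +373.057ms=6/5b
17) 5222.798ms=84/5b +373.057ms=6/5b
18) 5595.855ms=18b +466.321ms=3/2b
19) 6062.176ms=39/2b +466.321ms=3/2b
20) 6528.497ms=21b +932.642ms=3b
Σ=24b of 24 (193bpm 6/8) — PASS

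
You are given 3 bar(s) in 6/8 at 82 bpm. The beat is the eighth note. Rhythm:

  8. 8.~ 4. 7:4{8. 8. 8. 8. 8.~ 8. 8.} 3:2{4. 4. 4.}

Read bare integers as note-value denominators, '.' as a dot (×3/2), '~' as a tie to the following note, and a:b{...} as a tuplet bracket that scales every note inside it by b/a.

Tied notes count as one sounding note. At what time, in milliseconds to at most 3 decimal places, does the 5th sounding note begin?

1. 0.0ms @ 0 + 1097.561ms (3/2)
2. 1097.561ms @ 3/2 + 3292.683ms (9/2)
3. 4390.244ms @ 6 + 627.178ms (6/7)
4. 5017.422ms @ 48/7 + 627.178ms (6/7)
5. 5644.599ms @ 54/7 + 627.178ms (6/7)
6. 6271.777ms @ 60/7 + 627.178ms (6/7)
7. 6898.955ms @ 66/7 + 1254.355ms (12/7)
8. 8153.31ms @ 78/7 + 627.178ms (6/7)
9. 8780.488ms @ 12 + 1463.415ms (2)
10. 10243.902ms @ 14 + 1463.415ms (2)
11. 11707.317ms @ 16 + 1463.415ms (2)

note 5 onset = 54/7b = 5644.599ms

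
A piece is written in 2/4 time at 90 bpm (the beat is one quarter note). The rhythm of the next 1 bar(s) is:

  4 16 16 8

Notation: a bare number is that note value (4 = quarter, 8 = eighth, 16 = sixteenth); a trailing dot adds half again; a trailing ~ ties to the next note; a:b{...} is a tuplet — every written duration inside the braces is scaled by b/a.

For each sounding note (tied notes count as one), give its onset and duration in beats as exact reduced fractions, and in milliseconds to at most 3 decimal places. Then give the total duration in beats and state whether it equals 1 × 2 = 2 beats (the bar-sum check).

1) 0.0ms=0b +666.667ms=1b
2) 666.667ms=1b +166.667ms=1/4b
3) 833.333ms=5/4b +166.667ms=1/4b
4) 1000.0ms=3/2b +333.333ms=1/2b
Σ=2b of 2 (90bpm 2/4) — PASS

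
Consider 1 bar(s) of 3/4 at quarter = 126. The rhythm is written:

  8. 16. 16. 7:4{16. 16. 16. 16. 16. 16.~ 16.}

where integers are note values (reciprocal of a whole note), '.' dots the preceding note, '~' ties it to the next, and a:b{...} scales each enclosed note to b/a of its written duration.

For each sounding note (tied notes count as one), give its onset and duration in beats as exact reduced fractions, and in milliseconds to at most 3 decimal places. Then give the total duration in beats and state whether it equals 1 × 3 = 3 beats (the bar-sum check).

1) 0.0ms=0b +357.143ms=3/4b
2) 357.143ms=3/4b +178.571ms=3/8b
3) 535.714ms=9/8b +178.571ms=3/8b
4) 714.286ms=3/2b +102.041ms=3/14b
5) 816.327ms=12/7b +102.041ms=3/14b
6) 918.367ms=27/14b +102.041ms=3/14b
7) 1020.408ms=15/7b +102.041ms=3/14b
8) 1122.449ms=33/14b +102.041ms=3/14b
9) 1224.49ms=18/7b +204.082ms=3/7b
Σ=3b of 3 (126bpm 3/4) — PASS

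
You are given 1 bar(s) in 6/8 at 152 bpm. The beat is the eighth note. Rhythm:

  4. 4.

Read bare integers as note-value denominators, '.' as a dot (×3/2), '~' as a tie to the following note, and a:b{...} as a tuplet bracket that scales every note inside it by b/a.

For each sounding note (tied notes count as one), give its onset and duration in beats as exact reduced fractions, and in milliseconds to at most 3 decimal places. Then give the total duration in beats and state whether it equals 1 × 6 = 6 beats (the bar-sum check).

1) 0.0ms=0b +1184.211ms=3b
2) 1184.211ms=3b +1184.211ms=3b
Σ=6b of 6 (152bpm 6/8) — PASS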